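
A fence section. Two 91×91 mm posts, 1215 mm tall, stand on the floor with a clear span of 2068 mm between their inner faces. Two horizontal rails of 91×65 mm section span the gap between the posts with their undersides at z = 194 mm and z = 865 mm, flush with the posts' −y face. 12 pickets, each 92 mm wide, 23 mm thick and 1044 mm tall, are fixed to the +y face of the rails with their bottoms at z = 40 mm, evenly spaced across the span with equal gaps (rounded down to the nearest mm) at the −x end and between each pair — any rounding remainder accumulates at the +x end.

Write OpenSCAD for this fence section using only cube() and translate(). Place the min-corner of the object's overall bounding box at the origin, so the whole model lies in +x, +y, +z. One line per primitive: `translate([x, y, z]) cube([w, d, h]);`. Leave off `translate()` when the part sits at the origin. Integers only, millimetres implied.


cube([91, 91, 1215]);
translate([2159, 0, 0]) cube([91, 91, 1215]);
translate([91, 0, 194]) cube([2068, 91, 65]);
translate([91, 0, 865]) cube([2068, 91, 65]);
translate([165, 91, 40]) cube([92, 23, 1044]);
translate([331, 91, 40]) cube([92, 23, 1044]);
translate([497, 91, 40]) cube([92, 23, 1044]);
translate([663, 91, 40]) cube([92, 23, 1044]);
translate([829, 91, 40]) cube([92, 23, 1044]);
translate([995, 91, 40]) cube([92, 23, 1044]);
translate([1161, 91, 40]) cube([92, 23, 1044]);
translate([1327, 91, 40]) cube([92, 23, 1044]);
translate([1493, 91, 40]) cube([92, 23, 1044]);
translate([1659, 91, 40]) cube([92, 23, 1044]);
translate([1825, 91, 40]) cube([92, 23, 1044]);
translate([1991, 91, 40]) cube([92, 23, 1044]);


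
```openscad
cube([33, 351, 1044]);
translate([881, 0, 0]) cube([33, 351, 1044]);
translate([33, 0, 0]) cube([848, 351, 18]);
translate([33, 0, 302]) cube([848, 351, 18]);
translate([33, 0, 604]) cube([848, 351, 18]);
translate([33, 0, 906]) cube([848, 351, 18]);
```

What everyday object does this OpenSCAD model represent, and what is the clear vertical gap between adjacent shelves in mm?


A bookshelf. The clear shelf gap is 284 mm.

Two tall side panels with 4 horizontal boards between them — a bookshelf. The first two shelf undersides are at z = 0 and z = 302; with shelf thickness 18, the clear gap is 302 − 0 − 18 = 284 mm.


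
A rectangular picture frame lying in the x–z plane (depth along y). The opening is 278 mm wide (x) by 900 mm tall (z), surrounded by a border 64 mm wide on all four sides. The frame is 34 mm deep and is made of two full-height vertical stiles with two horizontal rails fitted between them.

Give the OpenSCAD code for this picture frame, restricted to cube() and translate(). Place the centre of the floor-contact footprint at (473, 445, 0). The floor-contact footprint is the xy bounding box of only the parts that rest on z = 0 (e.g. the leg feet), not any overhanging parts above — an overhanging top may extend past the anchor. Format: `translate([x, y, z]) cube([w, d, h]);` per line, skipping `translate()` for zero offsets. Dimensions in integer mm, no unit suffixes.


translate([270, 428, 0]) cube([64, 34, 1028]);
translate([612, 428, 0]) cube([64, 34, 1028]);
translate([334, 428, 0]) cube([278, 34, 64]);
translate([334, 428, 964]) cube([278, 34, 64]);


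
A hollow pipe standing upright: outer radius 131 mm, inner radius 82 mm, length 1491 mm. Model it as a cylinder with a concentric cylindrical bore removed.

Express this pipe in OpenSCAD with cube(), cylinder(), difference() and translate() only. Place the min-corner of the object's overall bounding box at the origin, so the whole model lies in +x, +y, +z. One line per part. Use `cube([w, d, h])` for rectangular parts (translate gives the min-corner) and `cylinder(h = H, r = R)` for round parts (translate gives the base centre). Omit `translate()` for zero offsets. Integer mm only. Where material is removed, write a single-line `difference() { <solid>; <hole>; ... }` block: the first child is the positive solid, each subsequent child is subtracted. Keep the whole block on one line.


difference() { translate([131, 131, 0]) cylinder(h = 1491, r = 131); translate([131, 131, 0]) cylinder(h = 1491, r = 82); }


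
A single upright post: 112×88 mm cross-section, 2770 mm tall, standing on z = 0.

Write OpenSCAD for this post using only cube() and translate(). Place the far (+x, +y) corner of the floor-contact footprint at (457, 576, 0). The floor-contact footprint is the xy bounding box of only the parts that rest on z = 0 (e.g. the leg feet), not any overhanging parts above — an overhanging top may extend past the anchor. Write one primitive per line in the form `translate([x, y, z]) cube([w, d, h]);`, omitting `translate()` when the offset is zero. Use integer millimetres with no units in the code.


translate([345, 488, 0]) cube([112, 88, 2770]);


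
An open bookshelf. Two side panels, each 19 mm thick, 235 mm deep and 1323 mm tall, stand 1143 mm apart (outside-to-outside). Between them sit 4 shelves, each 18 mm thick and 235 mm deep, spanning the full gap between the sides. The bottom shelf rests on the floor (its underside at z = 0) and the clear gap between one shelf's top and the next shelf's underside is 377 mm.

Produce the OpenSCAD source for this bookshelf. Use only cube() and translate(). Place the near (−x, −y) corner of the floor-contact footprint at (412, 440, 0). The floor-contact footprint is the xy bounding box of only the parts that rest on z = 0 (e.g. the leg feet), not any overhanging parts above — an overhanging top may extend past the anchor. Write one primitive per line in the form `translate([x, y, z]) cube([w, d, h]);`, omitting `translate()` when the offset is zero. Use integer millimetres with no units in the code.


translate([412, 440, 0]) cube([19, 235, 1323]);
translate([1536, 440, 0]) cube([19, 235, 1323]);
translate([431, 440, 0]) cube([1105, 235, 18]);
translate([431, 440, 395]) cube([1105, 235, 18]);
translate([431, 440, 790]) cube([1105, 235, 18]);
translate([431, 440, 1185]) cube([1105, 235, 18]);


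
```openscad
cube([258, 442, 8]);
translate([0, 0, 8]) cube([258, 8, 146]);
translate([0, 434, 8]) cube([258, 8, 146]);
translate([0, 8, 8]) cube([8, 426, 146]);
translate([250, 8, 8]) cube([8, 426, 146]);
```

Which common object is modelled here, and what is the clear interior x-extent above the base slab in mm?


An open box. The internal width is 242 mm.

A 258×442 base slab with four walls standing on it — an open box. The base is 258 mm wide and the walls are 8 mm thick, so the internal width is 258 − 2 × 8 = 242 mm.


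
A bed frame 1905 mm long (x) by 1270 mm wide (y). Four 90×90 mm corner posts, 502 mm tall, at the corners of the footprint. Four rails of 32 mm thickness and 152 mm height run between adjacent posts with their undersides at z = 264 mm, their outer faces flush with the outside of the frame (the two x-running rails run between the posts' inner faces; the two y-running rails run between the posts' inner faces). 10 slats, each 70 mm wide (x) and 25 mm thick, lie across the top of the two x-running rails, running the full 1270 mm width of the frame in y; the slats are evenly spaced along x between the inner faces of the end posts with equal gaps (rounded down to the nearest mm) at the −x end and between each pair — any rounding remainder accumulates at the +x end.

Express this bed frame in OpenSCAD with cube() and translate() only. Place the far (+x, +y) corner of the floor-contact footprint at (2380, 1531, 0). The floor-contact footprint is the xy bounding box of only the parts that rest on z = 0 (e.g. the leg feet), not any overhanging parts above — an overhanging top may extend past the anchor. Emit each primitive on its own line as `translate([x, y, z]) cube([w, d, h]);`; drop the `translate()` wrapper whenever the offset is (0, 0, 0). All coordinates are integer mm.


translate([475, 261, 0]) cube([90, 90, 502]);
translate([475, 1441, 0]) cube([90, 90, 502]);
translate([2290, 261, 0]) cube([90, 90, 502]);
translate([2290, 1441, 0]) cube([90, 90, 502]);
translate([565, 261, 264]) cube([1725, 32, 152]);
translate([565, 1499, 264]) cube([1725, 32, 152]);
translate([475, 351, 264]) cube([32, 1090, 152]);
translate([2348, 351, 264]) cube([32, 1090, 152]);
translate([658, 261, 416]) cube([70, 1270, 25]);
translate([821, 261, 416]) cube([70, 1270, 25]);
translate([984, 261, 416]) cube([70, 1270, 25]);
translate([1147, 261, 416]) cube([70, 1270, 25]);
translate([1310, 261, 416]) cube([70, 1270, 25]);
translate([1473, 261, 416]) cube([70, 1270, 25]);
translate([1636, 261, 416]) cube([70, 1270, 25]);
translate([1799, 261, 416]) cube([70, 1270, 25]);
translate([1962, 261, 416]) cube([70, 1270, 25]);
translate([2125, 261, 416]) cube([70, 1270, 25]);


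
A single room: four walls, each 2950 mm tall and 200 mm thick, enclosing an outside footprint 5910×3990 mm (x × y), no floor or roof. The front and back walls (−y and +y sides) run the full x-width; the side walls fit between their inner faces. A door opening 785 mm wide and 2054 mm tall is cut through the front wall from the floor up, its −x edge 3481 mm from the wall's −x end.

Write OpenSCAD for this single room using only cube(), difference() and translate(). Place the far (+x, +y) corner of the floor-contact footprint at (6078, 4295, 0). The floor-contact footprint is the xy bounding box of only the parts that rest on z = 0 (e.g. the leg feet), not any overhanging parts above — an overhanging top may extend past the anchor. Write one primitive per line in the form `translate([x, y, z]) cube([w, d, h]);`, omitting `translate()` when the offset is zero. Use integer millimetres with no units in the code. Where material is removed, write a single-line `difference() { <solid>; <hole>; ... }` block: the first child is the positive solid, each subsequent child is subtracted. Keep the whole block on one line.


difference() { translate([168, 305, 0]) cube([5910, 200, 2950]); translate([3649, 305, 0]) cube([785, 200, 2054]); }
translate([168, 4095, 0]) cube([5910, 200, 2950]);
translate([168, 505, 0]) cube([200, 3590, 2950]);
translate([5878, 505, 0]) cube([200, 3590, 2950]);


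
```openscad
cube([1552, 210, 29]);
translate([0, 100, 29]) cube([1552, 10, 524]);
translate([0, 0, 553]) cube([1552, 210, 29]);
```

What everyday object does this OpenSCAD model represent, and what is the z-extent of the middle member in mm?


An I-beam. The web height is 524 mm.

Two wide flanges with a thin centred web — an I-beam. Overall 582 mm minus two 29 mm flanges gives a web of 582 − 2·29 = 524 mm.


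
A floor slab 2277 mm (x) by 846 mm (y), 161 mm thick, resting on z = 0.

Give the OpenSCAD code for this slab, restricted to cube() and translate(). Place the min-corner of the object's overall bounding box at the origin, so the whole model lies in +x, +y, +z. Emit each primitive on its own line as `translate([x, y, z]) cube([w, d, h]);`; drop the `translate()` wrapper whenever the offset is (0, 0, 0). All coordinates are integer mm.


cube([2277, 846, 161]);


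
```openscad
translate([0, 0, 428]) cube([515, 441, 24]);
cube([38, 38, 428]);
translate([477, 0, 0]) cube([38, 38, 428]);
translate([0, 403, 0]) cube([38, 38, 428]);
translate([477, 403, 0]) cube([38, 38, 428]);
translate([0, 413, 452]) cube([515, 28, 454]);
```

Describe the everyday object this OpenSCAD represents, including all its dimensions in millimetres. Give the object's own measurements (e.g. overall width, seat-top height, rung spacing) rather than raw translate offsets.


A chair. The seat is a 515×441×24 mm slab with its top at z = 452 mm, on four 38×38 mm corner legs (flush with the seat edges, standing on z = 0). A flat backrest 28 mm thick, 454 mm tall, spans the full seat width and rises from the seat top along its +y edge, rear face flush with the rear of the seat.


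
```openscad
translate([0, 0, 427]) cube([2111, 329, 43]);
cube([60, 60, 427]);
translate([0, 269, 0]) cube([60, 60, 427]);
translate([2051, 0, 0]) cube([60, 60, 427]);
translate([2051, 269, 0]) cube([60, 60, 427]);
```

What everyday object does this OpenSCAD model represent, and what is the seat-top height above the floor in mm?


A bench. The seat-top height is 470 mm.

A long slab on four corner posts — a bench. The slab sits at z = 427 with thickness 43, so the top is 427 + 43 = 470 mm.


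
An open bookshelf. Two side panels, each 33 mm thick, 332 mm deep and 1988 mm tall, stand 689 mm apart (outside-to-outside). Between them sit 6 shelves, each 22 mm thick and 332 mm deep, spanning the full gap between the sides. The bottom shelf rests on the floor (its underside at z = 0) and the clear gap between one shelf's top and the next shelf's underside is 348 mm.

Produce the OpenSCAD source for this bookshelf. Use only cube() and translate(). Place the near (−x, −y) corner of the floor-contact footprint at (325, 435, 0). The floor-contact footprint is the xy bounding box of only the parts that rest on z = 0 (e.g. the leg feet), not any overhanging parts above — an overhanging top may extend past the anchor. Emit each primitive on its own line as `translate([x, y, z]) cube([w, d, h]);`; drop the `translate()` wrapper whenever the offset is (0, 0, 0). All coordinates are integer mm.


translate([325, 435, 0]) cube([33, 332, 1988]);
translate([981, 435, 0]) cube([33, 332, 1988]);
translate([358, 435, 0]) cube([623, 332, 22]);
translate([358, 435, 370]) cube([623, 332, 22]);
translate([358, 435, 740]) cube([623, 332, 22]);
translate([358, 435, 1110]) cube([623, 332, 22]);
translate([358, 435, 1480]) cube([623, 332, 22]);
translate([358, 435, 1850]) cube([623, 332, 22]);


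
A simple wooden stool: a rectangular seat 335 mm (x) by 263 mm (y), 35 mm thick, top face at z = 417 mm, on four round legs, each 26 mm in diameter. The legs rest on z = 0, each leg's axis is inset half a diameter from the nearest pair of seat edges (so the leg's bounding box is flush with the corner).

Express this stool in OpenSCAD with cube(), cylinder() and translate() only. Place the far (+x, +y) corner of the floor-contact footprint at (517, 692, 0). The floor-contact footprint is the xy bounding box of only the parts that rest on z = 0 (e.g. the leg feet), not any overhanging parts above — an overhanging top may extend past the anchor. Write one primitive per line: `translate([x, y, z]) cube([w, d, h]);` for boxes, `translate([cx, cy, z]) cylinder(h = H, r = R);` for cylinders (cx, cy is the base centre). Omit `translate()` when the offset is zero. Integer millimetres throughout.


// leg_h = 417 - 35 = 382
translate([182, 429, 382]) cube([335, 263, 35]);
translate([195, 442, 0]) cylinder(h = 382, r = 13);
translate([504, 442, 0]) cylinder(h = 382, r = 13);
translate([195, 679, 0]) cylinder(h = 382, r = 13);
translate([504, 679, 0]) cylinder(h = 382, r = 13);


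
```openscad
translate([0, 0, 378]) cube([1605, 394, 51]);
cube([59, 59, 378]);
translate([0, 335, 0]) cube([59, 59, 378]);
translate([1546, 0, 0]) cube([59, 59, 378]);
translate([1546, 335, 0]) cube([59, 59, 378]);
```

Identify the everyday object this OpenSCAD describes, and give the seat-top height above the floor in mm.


A bench. The seat-top height is 429 mm.

A long slab on four corner posts — a bench. The slab sits at z = 378 with thickness 51, so the top is 378 + 51 = 429 mm.


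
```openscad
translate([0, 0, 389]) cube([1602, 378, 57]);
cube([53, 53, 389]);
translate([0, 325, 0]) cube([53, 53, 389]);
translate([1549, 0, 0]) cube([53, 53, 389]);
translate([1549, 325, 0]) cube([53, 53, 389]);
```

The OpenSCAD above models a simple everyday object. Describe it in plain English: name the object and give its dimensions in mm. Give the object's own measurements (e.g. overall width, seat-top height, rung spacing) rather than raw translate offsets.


A bench: a 1602×378 mm seat slab, 57 mm thick, top at z = 446 mm, on four 53×53 mm square legs flush with the seat corners and standing on z = 0.


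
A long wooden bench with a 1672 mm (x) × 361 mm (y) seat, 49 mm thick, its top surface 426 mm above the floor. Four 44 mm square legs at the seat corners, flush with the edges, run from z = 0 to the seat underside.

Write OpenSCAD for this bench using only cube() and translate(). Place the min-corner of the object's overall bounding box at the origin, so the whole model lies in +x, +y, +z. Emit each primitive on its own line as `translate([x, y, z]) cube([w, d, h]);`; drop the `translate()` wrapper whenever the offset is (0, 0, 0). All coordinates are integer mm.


translate([0, 0, 377]) cube([1672, 361, 49]);
cube([44, 44, 377]);
translate([0, 317, 0]) cube([44, 44, 377]);
translate([1628, 0, 0]) cube([44, 44, 377]);
translate([1628, 317, 0]) cube([44, 44, 377]);


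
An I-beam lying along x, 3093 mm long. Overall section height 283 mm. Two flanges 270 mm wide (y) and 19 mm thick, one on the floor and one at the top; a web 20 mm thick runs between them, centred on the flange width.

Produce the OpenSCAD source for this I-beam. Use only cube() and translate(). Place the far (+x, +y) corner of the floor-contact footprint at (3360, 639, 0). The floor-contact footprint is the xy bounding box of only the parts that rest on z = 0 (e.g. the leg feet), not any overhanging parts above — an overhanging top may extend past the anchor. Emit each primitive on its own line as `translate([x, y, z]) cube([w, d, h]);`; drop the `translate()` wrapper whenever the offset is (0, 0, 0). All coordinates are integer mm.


translate([267, 369, 0]) cube([3093, 270, 19]);
translate([267, 494, 19]) cube([3093, 20, 245]);
translate([267, 369, 264]) cube([3093, 270, 19]);


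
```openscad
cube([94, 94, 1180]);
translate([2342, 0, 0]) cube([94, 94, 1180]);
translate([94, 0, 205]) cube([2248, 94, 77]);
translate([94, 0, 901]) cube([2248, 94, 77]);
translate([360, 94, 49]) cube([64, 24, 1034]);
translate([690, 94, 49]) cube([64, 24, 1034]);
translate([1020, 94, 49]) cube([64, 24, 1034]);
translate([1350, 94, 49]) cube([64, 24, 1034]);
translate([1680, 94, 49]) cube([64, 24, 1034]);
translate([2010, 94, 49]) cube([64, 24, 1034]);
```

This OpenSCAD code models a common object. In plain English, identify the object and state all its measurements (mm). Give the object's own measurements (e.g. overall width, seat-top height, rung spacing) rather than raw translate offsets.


A fence section. Two 94×94 mm posts, 1180 mm tall, stand on the floor with a clear span of 2248 mm between their inner faces. Two horizontal rails of 94×77 mm section span the gap between the posts with their undersides at z = 205 mm and z = 901 mm, flush with the posts' −y face. 6 pickets, each 64 mm wide, 24 mm thick and 1034 mm tall, are fixed to the +y face of the rails with their bottoms at z = 49 mm, spaced across the span with a 266 mm gap after the −x post and between neighbouring pickets, with 268 mm left before the +x post.


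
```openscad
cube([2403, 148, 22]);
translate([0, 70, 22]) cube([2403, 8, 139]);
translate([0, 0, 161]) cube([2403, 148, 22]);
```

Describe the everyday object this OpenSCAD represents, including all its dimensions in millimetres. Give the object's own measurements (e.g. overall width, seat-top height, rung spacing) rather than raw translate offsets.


An I-beam lying along x, 2403 mm long. Overall section height 183 mm. Two flanges 148 mm wide (y) and 22 mm thick, one on the floor and one at the top; a web 8 mm thick runs between them, centred on the flange width.


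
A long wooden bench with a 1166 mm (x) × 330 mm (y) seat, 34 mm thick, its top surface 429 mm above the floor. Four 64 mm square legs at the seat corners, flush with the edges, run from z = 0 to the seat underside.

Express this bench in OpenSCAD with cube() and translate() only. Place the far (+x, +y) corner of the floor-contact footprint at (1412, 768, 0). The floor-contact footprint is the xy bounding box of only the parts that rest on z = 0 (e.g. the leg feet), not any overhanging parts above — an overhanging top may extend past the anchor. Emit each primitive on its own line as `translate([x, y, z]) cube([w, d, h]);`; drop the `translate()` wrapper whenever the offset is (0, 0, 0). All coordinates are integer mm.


translate([246, 438, 395]) cube([1166, 330, 34]);
translate([246, 438, 0]) cube([64, 64, 395]);
translate([246, 704, 0]) cube([64, 64, 395]);
translate([1348, 438, 0]) cube([64, 64, 395]);
translate([1348, 704, 0]) cube([64, 64, 395]);


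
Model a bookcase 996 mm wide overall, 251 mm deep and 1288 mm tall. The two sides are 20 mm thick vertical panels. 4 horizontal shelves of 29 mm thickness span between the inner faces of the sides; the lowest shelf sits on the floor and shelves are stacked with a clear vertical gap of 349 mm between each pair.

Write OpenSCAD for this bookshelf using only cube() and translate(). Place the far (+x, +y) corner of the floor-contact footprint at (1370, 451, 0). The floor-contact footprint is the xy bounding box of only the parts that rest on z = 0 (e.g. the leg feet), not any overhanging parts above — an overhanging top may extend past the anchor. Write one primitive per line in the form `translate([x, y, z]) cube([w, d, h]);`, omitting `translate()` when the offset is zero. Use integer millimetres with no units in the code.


translate([374, 200, 0]) cube([20, 251, 1288]);
translate([1350, 200, 0]) cube([20, 251, 1288]);
translate([394, 200, 0]) cube([956, 251, 29]);
translate([394, 200, 378]) cube([956, 251, 29]);
translate([394, 200, 756]) cube([956, 251, 29]);
translate([394, 200, 1134]) cube([956, 251, 29]);


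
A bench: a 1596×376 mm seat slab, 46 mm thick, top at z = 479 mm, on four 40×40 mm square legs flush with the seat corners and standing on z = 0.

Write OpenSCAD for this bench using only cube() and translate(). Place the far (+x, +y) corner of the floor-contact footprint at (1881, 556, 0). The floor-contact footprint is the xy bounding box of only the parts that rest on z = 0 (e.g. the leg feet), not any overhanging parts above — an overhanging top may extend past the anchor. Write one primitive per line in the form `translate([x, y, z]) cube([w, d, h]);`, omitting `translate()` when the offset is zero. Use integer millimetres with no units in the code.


// leg_h = 479 − 46 = 433
translate([285, 180, 433]) cube([1596, 376, 46]);
translate([285, 180, 0]) cube([40, 40, 433]);
translate([285, 516, 0]) cube([40, 40, 433]);
translate([1841, 180, 0]) cube([40, 40, 433]);
translate([1841, 516, 0]) cube([40, 40, 433]);


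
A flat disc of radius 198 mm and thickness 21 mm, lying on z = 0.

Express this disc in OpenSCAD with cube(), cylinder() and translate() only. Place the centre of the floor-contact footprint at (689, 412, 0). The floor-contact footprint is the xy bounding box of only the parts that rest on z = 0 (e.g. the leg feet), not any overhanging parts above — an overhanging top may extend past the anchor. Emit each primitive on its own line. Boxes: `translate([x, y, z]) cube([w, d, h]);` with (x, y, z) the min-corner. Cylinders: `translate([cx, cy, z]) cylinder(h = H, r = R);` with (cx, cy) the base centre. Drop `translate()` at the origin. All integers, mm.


translate([689, 412, 0]) cylinder(h = 21, r = 198);


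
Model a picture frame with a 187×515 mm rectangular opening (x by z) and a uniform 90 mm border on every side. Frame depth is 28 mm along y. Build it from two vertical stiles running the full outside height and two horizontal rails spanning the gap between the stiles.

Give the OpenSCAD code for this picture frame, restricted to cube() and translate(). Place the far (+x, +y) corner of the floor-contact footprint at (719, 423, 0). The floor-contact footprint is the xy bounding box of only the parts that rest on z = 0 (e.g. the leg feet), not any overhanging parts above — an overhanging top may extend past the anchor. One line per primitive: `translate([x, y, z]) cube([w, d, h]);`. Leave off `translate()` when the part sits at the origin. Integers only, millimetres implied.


translate([352, 395, 0]) cube([90, 28, 695]);
translate([629, 395, 0]) cube([90, 28, 695]);
translate([442, 395, 0]) cube([187, 28, 90]);
translate([442, 395, 605]) cube([187, 28, 90]);


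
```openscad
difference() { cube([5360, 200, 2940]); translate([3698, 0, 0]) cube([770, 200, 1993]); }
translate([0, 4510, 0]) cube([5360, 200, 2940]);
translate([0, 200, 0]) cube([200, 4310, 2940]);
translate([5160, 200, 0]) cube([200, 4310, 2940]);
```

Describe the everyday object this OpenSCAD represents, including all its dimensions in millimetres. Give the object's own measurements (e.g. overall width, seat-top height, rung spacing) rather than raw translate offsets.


A single room: four walls, each 2940 mm tall and 200 mm thick, enclosing an outside footprint 5360×4710 mm (x × y), no floor or roof. The front and back walls (−y and +y sides) run the full x-width; the side walls fit between their inner faces. A door opening 770 mm wide and 1993 mm tall is cut through the front wall from the floor up, its −x edge 3698 mm from the wall's −x end.


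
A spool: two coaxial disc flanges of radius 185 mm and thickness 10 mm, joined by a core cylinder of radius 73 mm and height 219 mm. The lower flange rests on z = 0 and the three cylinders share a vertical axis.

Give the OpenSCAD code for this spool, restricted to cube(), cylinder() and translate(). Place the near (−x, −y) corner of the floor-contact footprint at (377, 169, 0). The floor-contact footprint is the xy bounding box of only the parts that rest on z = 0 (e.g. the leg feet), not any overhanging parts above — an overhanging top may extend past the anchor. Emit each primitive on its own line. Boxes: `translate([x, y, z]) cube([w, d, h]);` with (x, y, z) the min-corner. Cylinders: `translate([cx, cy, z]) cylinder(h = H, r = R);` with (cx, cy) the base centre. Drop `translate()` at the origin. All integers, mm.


translate([562, 354, 0]) cylinder(h = 10, r = 185);
translate([562, 354, 10]) cylinder(h = 219, r = 73);
translate([562, 354, 229]) cylinder(h = 10, r = 185);


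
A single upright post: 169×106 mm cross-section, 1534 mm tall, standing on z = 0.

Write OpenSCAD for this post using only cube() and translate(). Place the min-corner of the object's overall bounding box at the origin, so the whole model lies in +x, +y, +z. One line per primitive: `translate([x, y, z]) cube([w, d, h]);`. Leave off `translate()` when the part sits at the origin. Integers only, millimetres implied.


cube([169, 106, 1534]);


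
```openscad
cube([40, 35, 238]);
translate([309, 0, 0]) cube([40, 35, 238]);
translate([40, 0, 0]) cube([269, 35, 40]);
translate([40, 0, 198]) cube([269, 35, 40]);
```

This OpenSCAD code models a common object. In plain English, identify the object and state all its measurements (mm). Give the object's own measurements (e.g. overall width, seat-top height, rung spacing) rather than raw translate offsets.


A rectangular picture frame lying in the x–z plane (depth along y). The opening is 269 mm wide (x) by 158 mm tall (z), surrounded by a border 40 mm wide on all four sides. The frame is 35 mm deep and is made of two full-height vertical stiles with two horizontal rails fitted between them.


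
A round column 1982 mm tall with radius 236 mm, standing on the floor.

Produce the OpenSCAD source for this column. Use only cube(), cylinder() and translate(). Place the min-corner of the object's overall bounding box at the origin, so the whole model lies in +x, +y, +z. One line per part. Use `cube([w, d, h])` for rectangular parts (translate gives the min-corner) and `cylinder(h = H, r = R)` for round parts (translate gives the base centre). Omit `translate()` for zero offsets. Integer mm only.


translate([236, 236, 0]) cylinder(h = 1982, r = 236);


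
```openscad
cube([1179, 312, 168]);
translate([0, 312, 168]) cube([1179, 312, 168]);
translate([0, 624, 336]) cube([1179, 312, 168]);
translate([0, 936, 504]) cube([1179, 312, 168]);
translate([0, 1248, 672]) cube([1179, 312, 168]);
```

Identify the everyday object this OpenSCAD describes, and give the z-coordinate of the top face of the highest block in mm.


A staircase. The total rise is 840 mm.

5 identical blocks, each offset up and back from the previous — a staircase. Each step is 168 mm tall and there are 5 of them, so the total rise is 5 × 168 = 840 mm.


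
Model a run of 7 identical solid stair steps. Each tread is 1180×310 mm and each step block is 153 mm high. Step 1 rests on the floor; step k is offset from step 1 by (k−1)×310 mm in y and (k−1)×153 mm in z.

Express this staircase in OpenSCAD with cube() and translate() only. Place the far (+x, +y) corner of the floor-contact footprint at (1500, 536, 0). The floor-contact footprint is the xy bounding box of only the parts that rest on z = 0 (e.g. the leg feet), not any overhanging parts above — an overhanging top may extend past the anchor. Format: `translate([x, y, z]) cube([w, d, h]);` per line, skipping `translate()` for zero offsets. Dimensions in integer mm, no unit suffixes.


translate([320, 226, 0]) cube([1180, 310, 153]);
translate([320, 536, 153]) cube([1180, 310, 153]);
translate([320, 846, 306]) cube([1180, 310, 153]);
translate([320, 1156, 459]) cube([1180, 310, 153]);
translate([320, 1466, 612]) cube([1180, 310, 153]);
translate([320, 1776, 765]) cube([1180, 310, 153]);
translate([320, 2086, 918]) cube([1180, 310, 153]);


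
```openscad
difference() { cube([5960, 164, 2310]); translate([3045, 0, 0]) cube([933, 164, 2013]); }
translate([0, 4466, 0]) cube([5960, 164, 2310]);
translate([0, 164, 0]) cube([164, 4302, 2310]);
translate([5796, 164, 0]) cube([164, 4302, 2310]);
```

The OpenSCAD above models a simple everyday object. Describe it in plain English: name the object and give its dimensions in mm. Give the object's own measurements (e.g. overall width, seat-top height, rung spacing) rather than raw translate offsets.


A single room: four walls, each 2310 mm tall and 164 mm thick, enclosing an outside footprint 5960×4630 mm (x × y), no floor or roof. The front and back walls (−y and +y sides) run the full x-width; the side walls fit between their inner faces. A door opening 933 mm wide and 2013 mm tall is cut through the front wall from the floor up, its −x edge 3045 mm from the wall's −x end.


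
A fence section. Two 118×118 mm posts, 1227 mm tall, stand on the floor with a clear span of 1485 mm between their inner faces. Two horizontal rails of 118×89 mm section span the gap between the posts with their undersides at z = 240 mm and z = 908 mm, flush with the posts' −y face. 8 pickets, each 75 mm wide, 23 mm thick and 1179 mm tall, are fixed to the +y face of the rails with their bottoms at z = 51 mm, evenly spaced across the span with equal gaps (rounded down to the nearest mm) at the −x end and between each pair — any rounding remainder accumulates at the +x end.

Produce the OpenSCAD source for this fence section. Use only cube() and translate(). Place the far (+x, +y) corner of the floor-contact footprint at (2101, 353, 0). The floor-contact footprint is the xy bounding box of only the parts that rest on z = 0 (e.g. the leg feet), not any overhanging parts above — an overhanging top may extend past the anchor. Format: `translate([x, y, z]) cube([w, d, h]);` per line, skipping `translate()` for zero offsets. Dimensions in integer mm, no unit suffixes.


translate([380, 235, 0]) cube([118, 118, 1227]);
translate([1983, 235, 0]) cube([118, 118, 1227]);
translate([498, 235, 240]) cube([1485, 118, 89]);
translate([498, 235, 908]) cube([1485, 118, 89]);
translate([596, 353, 51]) cube([75, 23, 1179]);
translate([769, 353, 51]) cube([75, 23, 1179]);
translate([942, 353, 51]) cube([75, 23, 1179]);
translate([1115, 353, 51]) cube([75, 23, 1179]);
translate([1288, 353, 51]) cube([75, 23, 1179]);
translate([1461, 353, 51]) cube([75, 23, 1179]);
translate([1634, 353, 51]) cube([75, 23, 1179]);
translate([1807, 353, 51]) cube([75, 23, 1179]);


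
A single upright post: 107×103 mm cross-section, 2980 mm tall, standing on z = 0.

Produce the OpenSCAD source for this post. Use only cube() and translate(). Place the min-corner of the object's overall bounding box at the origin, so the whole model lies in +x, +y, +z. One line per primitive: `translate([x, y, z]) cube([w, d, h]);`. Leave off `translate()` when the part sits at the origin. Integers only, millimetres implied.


cube([107, 103, 2980]);


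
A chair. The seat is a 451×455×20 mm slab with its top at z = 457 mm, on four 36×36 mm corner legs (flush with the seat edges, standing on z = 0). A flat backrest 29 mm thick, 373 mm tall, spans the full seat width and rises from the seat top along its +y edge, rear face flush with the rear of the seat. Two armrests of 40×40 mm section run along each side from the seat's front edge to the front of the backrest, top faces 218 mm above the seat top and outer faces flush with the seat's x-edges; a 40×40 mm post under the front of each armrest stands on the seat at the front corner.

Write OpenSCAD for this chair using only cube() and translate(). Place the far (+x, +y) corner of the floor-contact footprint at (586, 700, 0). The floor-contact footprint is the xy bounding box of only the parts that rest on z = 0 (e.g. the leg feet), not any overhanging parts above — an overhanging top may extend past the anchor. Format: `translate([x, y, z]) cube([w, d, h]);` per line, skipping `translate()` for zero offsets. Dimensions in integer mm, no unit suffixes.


translate([135, 245, 437]) cube([451, 455, 20]);
translate([135, 245, 0]) cube([36, 36, 437]);
translate([550, 245, 0]) cube([36, 36, 437]);
translate([135, 664, 0]) cube([36, 36, 437]);
translate([550, 664, 0]) cube([36, 36, 437]);
translate([135, 671, 457]) cube([451, 29, 373]);
translate([135, 245, 635]) cube([40, 426, 40]);
translate([546, 245, 635]) cube([40, 426, 40]);
translate([135, 245, 457]) cube([40, 40, 178]);
translate([546, 245, 457]) cube([40, 40, 178]);


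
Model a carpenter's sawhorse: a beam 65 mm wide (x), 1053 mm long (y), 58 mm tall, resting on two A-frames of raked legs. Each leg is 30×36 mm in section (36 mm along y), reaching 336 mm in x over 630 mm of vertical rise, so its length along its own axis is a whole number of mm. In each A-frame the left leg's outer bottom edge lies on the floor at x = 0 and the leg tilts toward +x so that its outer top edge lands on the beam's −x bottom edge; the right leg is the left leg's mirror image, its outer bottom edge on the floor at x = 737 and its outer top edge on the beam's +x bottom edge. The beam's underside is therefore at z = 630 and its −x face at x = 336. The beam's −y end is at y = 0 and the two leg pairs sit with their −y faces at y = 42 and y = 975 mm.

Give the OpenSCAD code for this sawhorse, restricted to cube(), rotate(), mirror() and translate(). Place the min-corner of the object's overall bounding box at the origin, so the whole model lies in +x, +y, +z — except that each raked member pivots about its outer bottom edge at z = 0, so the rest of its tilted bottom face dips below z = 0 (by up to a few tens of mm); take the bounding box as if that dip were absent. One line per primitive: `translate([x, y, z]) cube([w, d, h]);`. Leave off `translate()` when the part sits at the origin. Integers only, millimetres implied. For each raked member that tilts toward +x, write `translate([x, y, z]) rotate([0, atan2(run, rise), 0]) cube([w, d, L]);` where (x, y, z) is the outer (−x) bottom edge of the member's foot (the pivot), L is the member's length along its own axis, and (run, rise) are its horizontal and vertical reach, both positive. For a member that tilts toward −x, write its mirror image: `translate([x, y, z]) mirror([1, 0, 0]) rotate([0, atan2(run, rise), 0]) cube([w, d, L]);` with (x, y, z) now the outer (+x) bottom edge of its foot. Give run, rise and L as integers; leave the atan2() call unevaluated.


// leg length = √(336² + 630²) = 714
// right-leg outer foot x = 2·336 + 65 = 737
// beam min-corner = (336, 0, 630)
translate([336, 0, 630]) cube([65, 1053, 58]);
translate([0, 42, 0]) rotate([0, atan2(336, 630), 0]) cube([30, 36, 714]);
translate([737, 42, 0]) mirror([1, 0, 0]) rotate([0, atan2(336, 630), 0]) cube([30, 36, 714]);
translate([0, 975, 0]) rotate([0, atan2(336, 630), 0]) cube([30, 36, 714]);
translate([737, 975, 0]) mirror([1, 0, 0]) rotate([0, atan2(336, 630), 0]) cube([30, 36, 714]);


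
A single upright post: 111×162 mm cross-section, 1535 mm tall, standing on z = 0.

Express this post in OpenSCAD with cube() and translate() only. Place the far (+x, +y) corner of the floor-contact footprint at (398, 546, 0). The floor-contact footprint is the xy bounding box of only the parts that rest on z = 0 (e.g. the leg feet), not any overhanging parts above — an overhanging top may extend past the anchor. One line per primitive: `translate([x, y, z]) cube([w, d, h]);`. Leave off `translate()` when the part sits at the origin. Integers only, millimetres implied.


translate([287, 384, 0]) cube([111, 162, 1535]);


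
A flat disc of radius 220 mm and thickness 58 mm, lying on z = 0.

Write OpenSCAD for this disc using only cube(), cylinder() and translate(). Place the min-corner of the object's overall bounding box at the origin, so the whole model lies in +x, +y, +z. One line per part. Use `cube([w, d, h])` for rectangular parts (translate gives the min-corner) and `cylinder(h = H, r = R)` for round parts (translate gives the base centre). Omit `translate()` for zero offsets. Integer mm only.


translate([220, 220, 0]) cylinder(h = 58, r = 220);


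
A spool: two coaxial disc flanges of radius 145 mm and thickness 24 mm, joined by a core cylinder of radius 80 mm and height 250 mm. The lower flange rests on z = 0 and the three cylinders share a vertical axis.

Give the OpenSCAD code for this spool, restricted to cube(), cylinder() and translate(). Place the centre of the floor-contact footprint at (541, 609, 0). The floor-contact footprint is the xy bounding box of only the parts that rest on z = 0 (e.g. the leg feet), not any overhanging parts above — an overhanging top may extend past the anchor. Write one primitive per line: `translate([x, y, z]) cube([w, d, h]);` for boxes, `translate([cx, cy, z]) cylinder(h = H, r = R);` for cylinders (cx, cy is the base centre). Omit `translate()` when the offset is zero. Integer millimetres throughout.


translate([541, 609, 0]) cylinder(h = 24, r = 145);
translate([541, 609, 24]) cylinder(h = 250, r = 80);
translate([541, 609, 274]) cylinder(h = 24, r = 145);


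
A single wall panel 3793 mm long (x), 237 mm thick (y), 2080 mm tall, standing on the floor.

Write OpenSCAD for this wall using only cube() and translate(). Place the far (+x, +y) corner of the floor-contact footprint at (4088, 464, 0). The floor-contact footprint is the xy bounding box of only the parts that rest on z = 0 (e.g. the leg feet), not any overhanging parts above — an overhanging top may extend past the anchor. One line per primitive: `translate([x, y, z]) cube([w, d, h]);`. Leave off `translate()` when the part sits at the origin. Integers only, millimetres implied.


translate([295, 227, 0]) cube([3793, 237, 2080]);


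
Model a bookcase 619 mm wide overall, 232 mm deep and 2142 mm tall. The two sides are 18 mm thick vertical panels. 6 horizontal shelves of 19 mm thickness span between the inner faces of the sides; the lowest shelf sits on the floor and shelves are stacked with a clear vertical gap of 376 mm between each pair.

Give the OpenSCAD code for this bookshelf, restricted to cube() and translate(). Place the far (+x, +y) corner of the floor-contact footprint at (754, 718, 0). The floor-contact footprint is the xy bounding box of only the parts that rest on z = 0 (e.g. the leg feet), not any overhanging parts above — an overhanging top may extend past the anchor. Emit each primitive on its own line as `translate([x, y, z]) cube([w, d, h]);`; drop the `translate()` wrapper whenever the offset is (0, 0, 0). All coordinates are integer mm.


translate([135, 486, 0]) cube([18, 232, 2142]);
translate([736, 486, 0]) cube([18, 232, 2142]);
translate([153, 486, 0]) cube([583, 232, 19]);
translate([153, 486, 395]) cube([583, 232, 19]);
translate([153, 486, 790]) cube([583, 232, 19]);
translate([153, 486, 1185]) cube([583, 232, 19]);
translate([153, 486, 1580]) cube([583, 232, 19]);
translate([153, 486, 1975]) cube([583, 232, 19]);
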